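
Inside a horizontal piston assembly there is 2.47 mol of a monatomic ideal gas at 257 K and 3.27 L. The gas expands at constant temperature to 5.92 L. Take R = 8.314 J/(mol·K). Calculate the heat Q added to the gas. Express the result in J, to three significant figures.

Q ≈ 3130 J

Isothermal ⇒ ΔU = 0, so Q = W = nRT ln(V₂/V₁).
Q = (2.47)(8.314)(257) ln(5.92/3.27) = 5278 × 0.5935 = 3133 J.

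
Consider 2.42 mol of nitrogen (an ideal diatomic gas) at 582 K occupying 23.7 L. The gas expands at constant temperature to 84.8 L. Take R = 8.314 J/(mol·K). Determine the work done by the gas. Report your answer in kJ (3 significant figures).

W ≈ 14.9 kJ

Isothermal: W = nRT ln(V₂/V₁).
W = (2.42)(8.314)(582) × ln(84.8/23.7)
  = 11710 × 1.275
W_by_gas = 14928 J.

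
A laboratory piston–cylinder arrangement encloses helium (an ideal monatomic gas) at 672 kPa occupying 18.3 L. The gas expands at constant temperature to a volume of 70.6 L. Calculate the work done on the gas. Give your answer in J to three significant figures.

Isothermal: W = nRT ln(V₂/V₁) = P₁V₁ ln(V₂/V₁).
P₁V₁ = (672 kPa)(18.3 L) = 12298 J.
W = 12298 × ln(70.6/18.3) = 12298 × 1.35
W_by_gas = 16603 J; work on gas = −W_by = -16603 J.

W ≈ -16600 J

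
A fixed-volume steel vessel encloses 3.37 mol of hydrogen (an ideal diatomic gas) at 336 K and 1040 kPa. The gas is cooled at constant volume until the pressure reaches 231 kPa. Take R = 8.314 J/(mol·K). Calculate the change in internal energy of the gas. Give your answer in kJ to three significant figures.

ΔU ≈ -18.3 kJ

Constant volume ⇒ W = 0, so Q = ΔU = nCᵥΔT with Cᵥ = 5R/2 = 20.79 J/(mol·K).
At constant V, T₂/T₁ = P₂/P₁ ⇒ ΔT = T₁(P₂/P₁ − 1) = 336·(231/1040 − 1) = -261.4 K.
ΔU = (3.37)(20.79)(-261.4) = -18308 J.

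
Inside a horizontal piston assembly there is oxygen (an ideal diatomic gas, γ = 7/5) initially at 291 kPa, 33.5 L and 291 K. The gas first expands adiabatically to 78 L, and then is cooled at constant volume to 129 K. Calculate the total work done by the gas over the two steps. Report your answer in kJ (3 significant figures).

Step 1 (adiabatic): W = (P₁V₁ − P₂V₂)/(γ−1) = (9748 − 6952)/0.4 = 6991 J.
Step 2 (isochoric): W = 0 (constant volume).
W_total = 6991 + 0 = 6991 J.

W_total ≈ 6.99 kJ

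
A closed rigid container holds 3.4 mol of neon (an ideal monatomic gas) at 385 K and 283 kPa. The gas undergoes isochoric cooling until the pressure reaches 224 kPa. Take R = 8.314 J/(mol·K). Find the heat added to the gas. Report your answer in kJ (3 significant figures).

Constant volume ⇒ W = 0, so Q = ΔU = nCᵥΔT with Cᵥ = 3R/2 = 12.47 J/(mol·K).
At constant V, T₂/T₁ = P₂/P₁ ⇒ ΔT = T₁(P₂/P₁ − 1) = 385·(224/283 − 1) = -80.27 K.
ΔU = (3.4)(12.47)(-80.27) = -3403 J.

Q ≈ -3.40 kJ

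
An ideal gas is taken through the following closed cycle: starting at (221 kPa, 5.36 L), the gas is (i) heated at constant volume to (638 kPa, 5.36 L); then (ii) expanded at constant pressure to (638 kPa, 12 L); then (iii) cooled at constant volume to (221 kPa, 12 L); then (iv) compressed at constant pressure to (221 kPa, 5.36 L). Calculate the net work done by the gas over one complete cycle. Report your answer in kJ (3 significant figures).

Constant-volume legs do no work.
W(ii) = (638)(12 − 5.36) = 4236 J; W(iv) = (221)(5.36 − 12) = -1467 J.
W_net = 4236 − 1467 = 2769 J (the clockwise enclosed area).

W_net ≈ 2.77 kJ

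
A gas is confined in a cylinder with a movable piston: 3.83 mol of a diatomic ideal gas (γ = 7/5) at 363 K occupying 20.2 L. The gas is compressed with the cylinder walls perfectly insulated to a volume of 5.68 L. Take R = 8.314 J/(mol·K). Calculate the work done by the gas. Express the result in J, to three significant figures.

W ≈ -19100 J

Adiabatic: TV^(γ−1) = const with γ = 7/5.
T₂ = T₁ (V₁/V₂)^(γ−1) = 363 × (20.2/5.68)^0.4 = 363 × 1.661 = 603 K.
W_by = nCᵥ(T₁ − T₂) = (3.83)(20.79)(363 − 603) = -19105 J.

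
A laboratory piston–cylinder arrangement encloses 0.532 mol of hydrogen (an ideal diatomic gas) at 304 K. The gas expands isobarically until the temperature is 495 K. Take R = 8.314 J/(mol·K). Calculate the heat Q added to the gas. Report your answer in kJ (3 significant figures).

Isobaric: W = nRΔT = (0.532)(8.314)(191) = 844.8 J.
ΔU = nCᵥΔT with Cᵥ = 5R/2: ΔU = (0.532)(20.79)(191) = 2112 J.
Q = ΔU + W = 2112 + 844.8 = 2957 J.

Q ≈ 2.96 kJ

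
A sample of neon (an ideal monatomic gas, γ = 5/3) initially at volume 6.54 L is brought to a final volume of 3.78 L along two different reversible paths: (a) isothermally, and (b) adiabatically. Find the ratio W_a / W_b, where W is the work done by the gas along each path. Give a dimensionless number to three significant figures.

Path (a) isothermal: W = P₁V₁ ln(V₂/V₁) → W_a/(P₁V₁) = -0.5482.
Path (b) adiabatic: W = P₁V₁(1 − (V₁/V₂)^(γ−1))/(γ−1) → W_b/(P₁V₁) = -0.6618.
W_a / W_b = -0.5482 / -0.6618 = 0.8284.

W_a / W_b ≈ 0.828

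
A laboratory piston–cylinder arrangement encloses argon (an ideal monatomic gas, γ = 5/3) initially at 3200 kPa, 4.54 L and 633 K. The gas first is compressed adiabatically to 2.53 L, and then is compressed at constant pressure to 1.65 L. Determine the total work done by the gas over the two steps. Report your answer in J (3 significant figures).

W_total ≈ -17900 J

Step 1 (adiabatic): W = (P₁V₁ − P₂V₂)/(γ−1) = (14528 − 21453)/0.667 = -10388 J.
After step 1: P = 8480 kPa, V = 2.53 L, T = 934.7 K.
Step 2 (isobaric): W = PΔV = (8480 kPa)(1.65 − 2.53 L) = -7462 J.
W_total = -10388 − 7462 = -17850 J.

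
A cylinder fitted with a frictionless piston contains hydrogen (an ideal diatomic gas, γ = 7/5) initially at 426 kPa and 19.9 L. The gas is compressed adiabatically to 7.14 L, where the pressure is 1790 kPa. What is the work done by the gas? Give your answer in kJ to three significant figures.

W ≈ -10.8 kJ

Adiabatic: W = (P₁V₁ − P₂V₂)/(γ − 1) with γ = 7/5.
P₁V₁ = 8477 J, P₂V₂ = 12781 J.
W = (8477 − 12781) / 0.4 = -10758 J.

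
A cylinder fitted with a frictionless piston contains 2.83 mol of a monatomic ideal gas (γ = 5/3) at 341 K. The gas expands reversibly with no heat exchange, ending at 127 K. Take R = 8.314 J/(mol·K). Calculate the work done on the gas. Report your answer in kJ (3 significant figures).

W ≈ -7.55 kJ

Adiabatic ⇒ Q = 0, so W_by = −ΔU = nCᵥ(T₁ − T₂).
Cᵥ = 3R/2 = 12.47 J/(mol·K).
W = (2.83)(12.47)(341 − 127) = 7553 J.
Work on gas = −W_by = -7553 J.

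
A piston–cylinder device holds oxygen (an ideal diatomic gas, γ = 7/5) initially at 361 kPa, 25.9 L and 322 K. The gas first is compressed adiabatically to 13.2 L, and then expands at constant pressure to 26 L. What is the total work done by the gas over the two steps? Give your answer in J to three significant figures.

W_total ≈ 4640 J

Step 1 (adiabatic): W = (P₁V₁ − P₂V₂)/(γ−1) = (9350 − 12243)/0.4 = -7233 J.
After step 1: P = 927.5 kPa, V = 13.2 L, T = 421.6 K.
Step 2 (isobaric): W = PΔV = (927.5 kPa)(26 − 13.2 L) = 11872 J.
W_total = -7233 + 11872 = 4639 J.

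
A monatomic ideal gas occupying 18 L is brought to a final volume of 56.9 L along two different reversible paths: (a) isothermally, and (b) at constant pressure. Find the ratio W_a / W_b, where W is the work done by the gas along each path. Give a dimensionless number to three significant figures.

W_a / W_b ≈ 0.533

Path (a) isothermal: W = P₁V₁ ln(V₂/V₁) → W_a/(P₁V₁) = 1.151.
Path (b) isobaric: W = P₁(V₂ − V₁) → W_b/(P₁V₁) = 2.161.
W_a / W_b = 1.151 / 2.161 = 0.5326.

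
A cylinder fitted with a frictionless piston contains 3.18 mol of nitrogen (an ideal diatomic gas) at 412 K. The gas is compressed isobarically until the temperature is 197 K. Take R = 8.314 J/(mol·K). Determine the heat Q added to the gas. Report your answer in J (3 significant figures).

Isobaric: W = nRΔT = (3.18)(8.314)(-215) = -5684 J.
ΔU = nCᵥΔT with Cᵥ = 5R/2: ΔU = (3.18)(20.79)(-215) = -14211 J.
Q = ΔU + W = -14211 − 5684 = -19895 J.

Q ≈ -19900 J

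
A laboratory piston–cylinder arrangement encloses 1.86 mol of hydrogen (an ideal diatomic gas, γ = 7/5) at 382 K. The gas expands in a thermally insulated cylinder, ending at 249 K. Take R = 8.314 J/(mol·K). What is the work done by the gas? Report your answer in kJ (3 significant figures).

W ≈ 5.14 kJ

Adiabatic ⇒ Q = 0, so W_by = −ΔU = nCᵥ(T₁ − T₂).
Cᵥ = 5R/2 = 20.79 J/(mol·K).
W = (1.86)(20.79)(382 − 249) = 5142 J.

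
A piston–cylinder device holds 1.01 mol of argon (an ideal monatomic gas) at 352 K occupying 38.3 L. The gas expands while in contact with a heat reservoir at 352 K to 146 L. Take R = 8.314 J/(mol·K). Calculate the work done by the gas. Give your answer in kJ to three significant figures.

Isothermal: W = nRT ln(V₂/V₁).
W = (1.01)(8.314)(352) × ln(146/38.3)
  = 2956 × 1.338
W_by_gas = 3955 J.

W ≈ 3.96 kJ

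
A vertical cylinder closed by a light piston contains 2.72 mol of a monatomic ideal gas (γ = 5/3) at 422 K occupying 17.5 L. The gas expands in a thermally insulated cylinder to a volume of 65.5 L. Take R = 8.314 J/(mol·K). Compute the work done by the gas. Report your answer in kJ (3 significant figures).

Adiabatic: TV^(γ−1) = const with γ = 5/3.
T₂ = T₁ (V₁/V₂)^(γ−1) = 422 × (17.5/65.5)^0.667 = 422 × 0.4148 = 175.1 K.
W_by = nCᵥ(T₁ − T₂) = (2.72)(12.47)(422 − 175.1) = 8377 J.

W ≈ 8.38 kJ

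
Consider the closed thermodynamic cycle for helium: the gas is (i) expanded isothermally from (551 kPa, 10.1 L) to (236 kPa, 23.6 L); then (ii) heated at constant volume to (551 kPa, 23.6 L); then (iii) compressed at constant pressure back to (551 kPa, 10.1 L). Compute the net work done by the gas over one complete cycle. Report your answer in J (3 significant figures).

Leg (i): W = PᵢVᵢ ln(V_f/Vᵢ) = (5565) ln(23.6/10.1) = 4723 J.
Leg (ii): W = 0.
Leg (iii): W = PΔV = (551)(10.1 − 23.6) = -7439 J.
W_net = 4723 − 7439 = -2715 J.

W_net ≈ -2720 J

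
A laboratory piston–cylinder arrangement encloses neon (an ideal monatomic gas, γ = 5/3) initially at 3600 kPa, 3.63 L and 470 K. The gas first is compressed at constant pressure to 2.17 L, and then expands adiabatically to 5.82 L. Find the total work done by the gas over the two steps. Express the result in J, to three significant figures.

Step 1 (isobaric): W = PΔV = (3600 kPa)(2.17 − 3.63 L) = -5256 J.
After step 1: P = 3600 kPa, V = 2.17 L, T = 281 K.
Step 2 (adiabatic): W = (P₁V₁ − P₂V₂)/(γ−1) = (7812 − 4047)/0.667 = 5648 J.
W_total = -5256 + 5648 = 391.7 J.

W_total ≈ 392 J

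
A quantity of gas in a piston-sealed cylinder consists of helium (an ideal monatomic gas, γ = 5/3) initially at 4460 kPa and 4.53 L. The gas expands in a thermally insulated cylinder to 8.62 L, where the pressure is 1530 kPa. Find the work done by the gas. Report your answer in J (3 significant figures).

Adiabatic: W = (P₁V₁ − P₂V₂)/(γ − 1) with γ = 5/3.
P₁V₁ = 20204 J, P₂V₂ = 13189 J.
W = (20204 − 13189) / 0.6667 = 10523 J.

W ≈ 10500 J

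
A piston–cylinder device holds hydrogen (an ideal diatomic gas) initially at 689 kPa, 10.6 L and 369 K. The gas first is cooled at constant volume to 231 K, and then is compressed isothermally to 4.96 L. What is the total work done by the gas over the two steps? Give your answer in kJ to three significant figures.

W_total ≈ -3.47 kJ

Step 1 (isochoric): W = 0 (constant volume).
After step 1: P = 431.3 kPa (V unchanged).
Step 2 (isothermal): W = P₁V₁ ln(V₂/V₁) = (4572) ln(4.96/10.6) = -3472 J.
W_total = 0 − 3472 = -3472 J.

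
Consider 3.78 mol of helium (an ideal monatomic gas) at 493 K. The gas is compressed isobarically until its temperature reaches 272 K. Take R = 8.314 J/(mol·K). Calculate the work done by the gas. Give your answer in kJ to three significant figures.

W ≈ -6.95 kJ

Isobaric: W = P ΔV = nR ΔT.
W = (3.78)(8.314)(272 − 493) = -6945 J.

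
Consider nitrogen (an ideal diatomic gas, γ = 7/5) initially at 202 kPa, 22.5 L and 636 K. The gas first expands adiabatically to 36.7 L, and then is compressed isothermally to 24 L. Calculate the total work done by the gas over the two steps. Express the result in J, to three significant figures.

Step 1 (adiabatic): W = (P₁V₁ − P₂V₂)/(γ−1) = (4545 − 3737)/0.4 = 2020 J.
After step 1: P = 101.8 kPa, V = 36.7 L, T = 523 K.
Step 2 (isothermal): W = P₁V₁ ln(V₂/V₁) = (3737) ln(24/36.7) = -1587 J.
W_total = 2020 − 1587 = 432.4 J.

W_total ≈ 432 J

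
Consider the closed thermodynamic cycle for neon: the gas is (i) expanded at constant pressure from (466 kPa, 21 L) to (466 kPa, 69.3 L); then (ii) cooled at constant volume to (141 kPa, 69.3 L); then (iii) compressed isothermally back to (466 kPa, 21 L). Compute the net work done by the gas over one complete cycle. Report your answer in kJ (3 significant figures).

W_net ≈ 10.8 kJ

Leg (i): W = PΔV = (466)(69.3 − 21) = 22508 J.
Leg (ii): W = 0.
Leg (iii): W = PᵢVᵢ ln(V_f/Vᵢ) = (9771) ln(21/69.3) = -11666 J.
W_net = 22508 − 11666 = 10842 J.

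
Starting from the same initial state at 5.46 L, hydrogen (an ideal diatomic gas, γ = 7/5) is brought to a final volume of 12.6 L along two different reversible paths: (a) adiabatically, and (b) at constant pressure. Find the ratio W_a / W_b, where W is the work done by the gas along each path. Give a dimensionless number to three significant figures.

Path (a) adiabatic: W = P₁V₁(1 − (V₁/V₂)^(γ−1))/(γ−1) → W_a/(P₁V₁) = 0.7108.
Path (b) isobaric: W = P₁(V₂ − V₁) → W_b/(P₁V₁) = 1.308.
W_a / W_b = 0.7108 / 1.308 = 0.5435.

W_a / W_b ≈ 0.544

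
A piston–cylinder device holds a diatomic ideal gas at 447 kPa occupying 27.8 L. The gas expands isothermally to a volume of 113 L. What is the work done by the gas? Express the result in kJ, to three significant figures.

Isothermal: W = nRT ln(V₂/V₁) = P₁V₁ ln(V₂/V₁).
P₁V₁ = (447 kPa)(27.8 L) = 12427 J.
W = 12427 × ln(113/27.8) = 12427 × 1.402
W_by_gas = 17426 J.

W ≈ 17.4 kJ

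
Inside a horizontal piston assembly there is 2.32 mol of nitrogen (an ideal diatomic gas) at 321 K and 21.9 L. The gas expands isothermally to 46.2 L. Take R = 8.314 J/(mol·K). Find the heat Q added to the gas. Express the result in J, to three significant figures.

Isothermal ⇒ ΔU = 0, so Q = W = nRT ln(V₂/V₁).
Q = (2.32)(8.314)(321) ln(46.2/21.9) = 6192 × 0.7465 = 4622 J.

Q ≈ 4620 J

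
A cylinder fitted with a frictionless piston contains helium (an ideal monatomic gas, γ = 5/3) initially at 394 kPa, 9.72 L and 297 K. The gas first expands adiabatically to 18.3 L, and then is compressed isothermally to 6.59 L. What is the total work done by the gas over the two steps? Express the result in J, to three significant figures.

W_total ≈ -588 J

Step 1 (adiabatic): W = (P₁V₁ − P₂V₂)/(γ−1) = (3830 − 2512)/0.667 = 1977 J.
After step 1: P = 137.3 kPa, V = 18.3 L, T = 194.8 K.
Step 2 (isothermal): W = P₁V₁ ln(V₂/V₁) = (2512) ln(6.59/18.3) = -2565 J.
W_total = 1977 − 2565 = -588.4 J.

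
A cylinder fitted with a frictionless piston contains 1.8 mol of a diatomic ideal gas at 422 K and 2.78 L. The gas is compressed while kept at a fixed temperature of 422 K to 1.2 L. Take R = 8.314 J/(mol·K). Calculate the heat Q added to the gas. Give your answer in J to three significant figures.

Isothermal ⇒ ΔU = 0, so Q = W = nRT ln(V₂/V₁).
Q = (1.8)(8.314)(422) ln(1.2/2.78) = 6315 × -0.8401 = -5306 J.

Q ≈ -5310 J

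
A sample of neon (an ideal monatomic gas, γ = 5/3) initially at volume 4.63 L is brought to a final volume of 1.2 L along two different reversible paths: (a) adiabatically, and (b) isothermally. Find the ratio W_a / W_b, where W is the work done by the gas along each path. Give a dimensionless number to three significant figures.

W_a / W_b ≈ 1.62

Path (a) adiabatic: W = P₁V₁(1 − (V₁/V₂)^(γ−1))/(γ−1) → W_a/(P₁V₁) = -2.19.
Path (b) isothermal: W = P₁V₁ ln(V₂/V₁) → W_b/(P₁V₁) = -1.35.
W_a / W_b = -2.19 / -1.35 = 1.622.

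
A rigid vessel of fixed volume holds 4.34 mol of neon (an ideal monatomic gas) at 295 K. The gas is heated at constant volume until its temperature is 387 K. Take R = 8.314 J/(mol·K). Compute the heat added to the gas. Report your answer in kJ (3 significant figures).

Constant volume ⇒ W = 0, so Q = ΔU = nCᵥΔT with Cᵥ = 3R/2 = 12.47 J/(mol·K).
ΔU = (4.34)(12.47)(387 − 295) = 4979 J.

Q ≈ 4.98 kJ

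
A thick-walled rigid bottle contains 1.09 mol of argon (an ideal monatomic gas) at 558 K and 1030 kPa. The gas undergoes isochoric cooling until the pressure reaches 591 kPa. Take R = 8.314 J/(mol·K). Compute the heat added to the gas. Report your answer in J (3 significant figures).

Q ≈ -3230 J

Constant volume ⇒ W = 0, so Q = ΔU = nCᵥΔT with Cᵥ = 3R/2 = 12.47 J/(mol·K).
At constant V, T₂/T₁ = P₂/P₁ ⇒ ΔT = T₁(P₂/P₁ − 1) = 558·(591/1030 − 1) = -237.8 K.
ΔU = (1.09)(12.47)(-237.8) = -3233 J.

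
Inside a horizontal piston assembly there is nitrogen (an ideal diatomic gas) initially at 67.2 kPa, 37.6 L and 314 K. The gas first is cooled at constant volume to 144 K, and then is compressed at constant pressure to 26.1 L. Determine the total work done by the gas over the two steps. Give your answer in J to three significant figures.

Step 1 (isochoric): W = 0 (constant volume).
After step 1: P = 30.82 kPa (V unchanged).
Step 2 (isobaric): W = PΔV = (30.82 kPa)(26.1 − 37.6 L) = -354.4 J.
W_total = 0 − 354.4 = -354.4 J.

W_total ≈ -354 J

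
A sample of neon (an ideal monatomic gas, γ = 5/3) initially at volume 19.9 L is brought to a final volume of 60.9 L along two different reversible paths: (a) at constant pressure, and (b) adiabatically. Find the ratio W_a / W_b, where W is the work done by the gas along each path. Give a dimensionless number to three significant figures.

Path (a) isobaric: W = P₁(V₂ − V₁) → W_a/(P₁V₁) = 2.06.
Path (b) adiabatic: W = P₁V₁(1 − (V₁/V₂)^(γ−1))/(γ−1) → W_b/(P₁V₁) = 0.7884.
W_a / W_b = 2.06 / 0.7884 = 2.613.

W_a / W_b ≈ 2.61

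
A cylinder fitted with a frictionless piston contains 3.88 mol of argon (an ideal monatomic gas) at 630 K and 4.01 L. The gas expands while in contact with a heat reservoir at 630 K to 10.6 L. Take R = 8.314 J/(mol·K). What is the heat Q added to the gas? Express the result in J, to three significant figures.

Isothermal ⇒ ΔU = 0, so Q = W = nRT ln(V₂/V₁).
Q = (3.88)(8.314)(630) ln(10.6/4.01) = 20323 × 0.9721 = 19755 J.

Q ≈ 19800 J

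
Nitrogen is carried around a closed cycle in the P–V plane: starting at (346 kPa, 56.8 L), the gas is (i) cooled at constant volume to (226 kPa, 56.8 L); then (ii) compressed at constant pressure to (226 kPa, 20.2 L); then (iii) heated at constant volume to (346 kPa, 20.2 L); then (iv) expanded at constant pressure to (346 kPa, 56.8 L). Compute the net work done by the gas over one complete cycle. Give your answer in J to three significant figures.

W_net ≈ 4390 J

Constant-volume legs do no work.
W(ii) = (226)(20.2 − 56.8) = -8272 J; W(iv) = (346)(56.8 − 20.2) = 12664 J.
W_net = -8272 + 12664 = 4392 J (the clockwise enclosed area).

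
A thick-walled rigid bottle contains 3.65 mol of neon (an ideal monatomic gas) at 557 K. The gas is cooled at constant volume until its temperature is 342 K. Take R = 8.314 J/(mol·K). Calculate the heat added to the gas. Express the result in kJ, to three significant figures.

Constant volume ⇒ W = 0, so Q = ΔU = nCᵥΔT with Cᵥ = 3R/2 = 12.47 J/(mol·K).
ΔU = (3.65)(12.47)(342 − 557) = -9787 J.

Q ≈ -9.79 kJ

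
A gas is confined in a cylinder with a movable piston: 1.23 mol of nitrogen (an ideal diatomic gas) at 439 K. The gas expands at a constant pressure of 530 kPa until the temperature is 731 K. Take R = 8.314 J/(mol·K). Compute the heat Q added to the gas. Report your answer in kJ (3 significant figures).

Q ≈ 10.5 kJ

Isobaric: W = nRΔT = (1.23)(8.314)(292) = 2986 J.
ΔU = nCᵥΔT with Cᵥ = 5R/2: ΔU = (1.23)(20.79)(292) = 7465 J.
Q = ΔU + W = 7465 + 2986 = 10451 J.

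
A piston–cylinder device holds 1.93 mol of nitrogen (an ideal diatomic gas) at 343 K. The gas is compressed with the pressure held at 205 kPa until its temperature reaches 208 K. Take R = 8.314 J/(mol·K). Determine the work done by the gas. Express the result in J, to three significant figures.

W ≈ -2170 J

Isobaric: W = P ΔV = nR ΔT.
W = (1.93)(8.314)(208 − 343) = -2166 J.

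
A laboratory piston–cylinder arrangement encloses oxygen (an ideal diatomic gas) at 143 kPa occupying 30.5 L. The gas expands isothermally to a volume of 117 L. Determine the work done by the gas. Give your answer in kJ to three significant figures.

W ≈ 5.86 kJ

Isothermal: W = nRT ln(V₂/V₁) = P₁V₁ ln(V₂/V₁).
P₁V₁ = (143 kPa)(30.5 L) = 4362 J.
W = 4362 × ln(117/30.5) = 4362 × 1.344
W_by_gas = 5864 J.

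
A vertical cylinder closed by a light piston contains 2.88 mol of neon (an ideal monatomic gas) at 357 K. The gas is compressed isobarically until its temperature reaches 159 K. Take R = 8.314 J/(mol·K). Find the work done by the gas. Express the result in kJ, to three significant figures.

Isobaric: W = P ΔV = nR ΔT.
W = (2.88)(8.314)(159 − 357) = -4741 J.

W ≈ -4.74 kJ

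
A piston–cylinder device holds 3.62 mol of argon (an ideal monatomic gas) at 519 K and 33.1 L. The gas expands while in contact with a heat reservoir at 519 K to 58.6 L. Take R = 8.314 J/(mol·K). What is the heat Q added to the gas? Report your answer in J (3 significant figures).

Isothermal ⇒ ΔU = 0, so Q = W = nRT ln(V₂/V₁).
Q = (3.62)(8.314)(519) ln(58.6/33.1) = 15620 × 0.5712 = 8922 J.

Q ≈ 8920 J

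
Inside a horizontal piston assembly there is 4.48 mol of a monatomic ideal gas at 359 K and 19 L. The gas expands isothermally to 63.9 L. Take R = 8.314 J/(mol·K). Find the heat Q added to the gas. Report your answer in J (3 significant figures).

Isothermal ⇒ ΔU = 0, so Q = W = nRT ln(V₂/V₁).
Q = (4.48)(8.314)(359) ln(63.9/19) = 13372 × 1.213 = 16218 J.

Q ≈ 16200 J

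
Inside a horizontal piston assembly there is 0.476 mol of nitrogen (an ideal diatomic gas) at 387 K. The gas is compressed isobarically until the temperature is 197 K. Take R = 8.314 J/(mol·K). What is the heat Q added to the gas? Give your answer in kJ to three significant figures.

Q ≈ -2.63 kJ

Isobaric: W = nRΔT = (0.476)(8.314)(-190) = -751.9 J.
ΔU = nCᵥΔT with Cᵥ = 5R/2: ΔU = (0.476)(20.79)(-190) = -1880 J.
Q = ΔU + W = -1880 − 751.9 = -2632 J.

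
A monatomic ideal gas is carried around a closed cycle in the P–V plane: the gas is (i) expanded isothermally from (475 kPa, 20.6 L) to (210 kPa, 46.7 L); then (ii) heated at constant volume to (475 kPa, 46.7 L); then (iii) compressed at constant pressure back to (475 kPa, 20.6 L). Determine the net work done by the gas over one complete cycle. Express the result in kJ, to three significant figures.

Leg (i): W = PᵢVᵢ ln(V_f/Vᵢ) = (9785) ln(46.7/20.6) = 8009 J.
Leg (ii): W = 0.
Leg (iii): W = PΔV = (475)(20.6 − 46.7) = -12398 J.
W_net = 8009 − 12398 = -4389 J.

W_net ≈ -4.39 kJ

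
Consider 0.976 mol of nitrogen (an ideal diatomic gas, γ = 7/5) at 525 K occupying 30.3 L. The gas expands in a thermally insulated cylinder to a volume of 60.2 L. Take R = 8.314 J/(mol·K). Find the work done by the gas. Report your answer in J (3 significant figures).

Adiabatic: TV^(γ−1) = const with γ = 7/5.
T₂ = T₁ (V₁/V₂)^(γ−1) = 525 × (30.3/60.2)^0.4 = 525 × 0.7599 = 398.9 K.
W_by = nCᵥ(T₁ − T₂) = (0.976)(20.79)(525 − 398.9) = 2557 J.

W ≈ 2560 J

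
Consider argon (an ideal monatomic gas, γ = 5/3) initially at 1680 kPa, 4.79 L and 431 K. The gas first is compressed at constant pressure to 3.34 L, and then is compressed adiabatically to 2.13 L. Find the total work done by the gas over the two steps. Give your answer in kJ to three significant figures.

Step 1 (isobaric): W = PΔV = (1680 kPa)(3.34 − 4.79 L) = -2436 J.
After step 1: P = 1680 kPa, V = 3.34 L, T = 300.5 K.
Step 2 (adiabatic): W = (P₁V₁ − P₂V₂)/(γ−1) = (5611 − 7574)/0.667 = -2944 J.
W_total = -2436 − 2944 = -5380 J.

W_total ≈ -5.38 kJ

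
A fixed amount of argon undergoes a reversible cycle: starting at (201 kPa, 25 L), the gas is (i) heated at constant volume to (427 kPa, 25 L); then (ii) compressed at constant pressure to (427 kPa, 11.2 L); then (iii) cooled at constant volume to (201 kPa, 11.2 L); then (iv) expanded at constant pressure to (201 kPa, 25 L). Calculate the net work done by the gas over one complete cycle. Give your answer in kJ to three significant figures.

W_net ≈ -3.12 kJ

Constant-volume legs do no work.
W(ii) = (427)(11.2 − 25) = -5893 J; W(iv) = (201)(25 − 11.2) = 2774 J.
W_net = -5893 + 2774 = -3119 J (the counter-clockwise enclosed area).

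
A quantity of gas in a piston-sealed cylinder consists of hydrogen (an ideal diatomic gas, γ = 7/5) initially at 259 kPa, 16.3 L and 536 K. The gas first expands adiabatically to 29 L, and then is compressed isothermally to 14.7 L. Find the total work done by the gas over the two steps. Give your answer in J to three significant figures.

W_total ≈ -106 J

Step 1 (adiabatic): W = (P₁V₁ − P₂V₂)/(γ−1) = (4222 − 3353)/0.4 = 2172 J.
After step 1: P = 115.6 kPa, V = 29 L, T = 425.7 K.
Step 2 (isothermal): W = P₁V₁ ln(V₂/V₁) = (3353) ln(14.7/29) = -2278 J.
W_total = 2172 − 2278 = -105.7 J.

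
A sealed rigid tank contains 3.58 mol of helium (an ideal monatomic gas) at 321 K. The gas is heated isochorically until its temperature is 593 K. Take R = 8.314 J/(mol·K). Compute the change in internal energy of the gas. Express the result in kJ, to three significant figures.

ΔU ≈ 12.1 kJ

Constant volume ⇒ W = 0, so Q = ΔU = nCᵥΔT with Cᵥ = 3R/2 = 12.47 J/(mol·K).
ΔU = (3.58)(12.47)(593 − 321) = 12144 J.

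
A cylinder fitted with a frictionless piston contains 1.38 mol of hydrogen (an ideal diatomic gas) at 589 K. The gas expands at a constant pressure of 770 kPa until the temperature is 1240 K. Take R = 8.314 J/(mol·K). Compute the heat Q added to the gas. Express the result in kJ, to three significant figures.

Isobaric: W = nRΔT = (1.38)(8.314)(651) = 7469 J.
ΔU = nCᵥΔT with Cᵥ = 5R/2: ΔU = (1.38)(20.79)(651) = 18673 J.
Q = ΔU + W = 18673 + 7469 = 26142 J.

Q ≈ 26.1 kJ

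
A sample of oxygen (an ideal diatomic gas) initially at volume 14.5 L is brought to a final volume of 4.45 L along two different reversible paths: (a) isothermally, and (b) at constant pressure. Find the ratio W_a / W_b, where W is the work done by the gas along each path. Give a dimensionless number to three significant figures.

W_a / W_b ≈ 1.70

Path (a) isothermal: W = P₁V₁ ln(V₂/V₁) → W_a/(P₁V₁) = -1.181.
Path (b) isobaric: W = P₁(V₂ − V₁) → W_b/(P₁V₁) = -0.6931.
W_a / W_b = -1.181 / -0.6931 = 1.704.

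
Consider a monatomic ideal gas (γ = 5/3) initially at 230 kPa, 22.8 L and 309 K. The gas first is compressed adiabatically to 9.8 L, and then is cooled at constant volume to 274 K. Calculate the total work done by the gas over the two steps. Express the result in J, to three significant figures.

W_total ≈ -5950 J

Step 1 (adiabatic): W = (P₁V₁ − P₂V₂)/(γ−1) = (5244 − 9207)/0.667 = -5945 J.
Step 2 (isochoric): W = 0 (constant volume).
W_total = -5945 + 0 = -5945 J.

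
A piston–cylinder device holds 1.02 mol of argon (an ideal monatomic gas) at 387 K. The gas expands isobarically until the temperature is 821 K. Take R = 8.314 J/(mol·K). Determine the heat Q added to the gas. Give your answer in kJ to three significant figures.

Q ≈ 9.20 kJ

Isobaric: W = nRΔT = (1.02)(8.314)(434) = 3680 J.
ΔU = nCᵥΔT with Cᵥ = 3R/2: ΔU = (1.02)(12.47)(434) = 5521 J.
Q = ΔU + W = 5521 + 3680 = 9201 J.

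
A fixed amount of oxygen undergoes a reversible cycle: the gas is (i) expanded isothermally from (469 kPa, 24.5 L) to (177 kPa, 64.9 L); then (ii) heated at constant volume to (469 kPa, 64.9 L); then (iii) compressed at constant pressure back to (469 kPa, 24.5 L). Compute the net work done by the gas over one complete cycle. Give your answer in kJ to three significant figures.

Leg (i): W = PᵢVᵢ ln(V_f/Vᵢ) = (11490) ln(64.9/24.5) = 11194 J.
Leg (ii): W = 0.
Leg (iii): W = PΔV = (469)(24.5 − 64.9) = -18948 J.
W_net = 11194 − 18948 = -7754 J.

W_net ≈ -7.75 kJ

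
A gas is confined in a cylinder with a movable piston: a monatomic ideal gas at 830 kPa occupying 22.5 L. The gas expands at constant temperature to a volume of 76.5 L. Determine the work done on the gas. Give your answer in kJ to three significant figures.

W ≈ -22.9 kJ

Isothermal: W = nRT ln(V₂/V₁) = P₁V₁ ln(V₂/V₁).
P₁V₁ = (830 kPa)(22.5 L) = 18675 J.
W = 18675 × ln(76.5/22.5) = 18675 × 1.224
W_by_gas = 22854 J; work on gas = −W_by = -22854 J.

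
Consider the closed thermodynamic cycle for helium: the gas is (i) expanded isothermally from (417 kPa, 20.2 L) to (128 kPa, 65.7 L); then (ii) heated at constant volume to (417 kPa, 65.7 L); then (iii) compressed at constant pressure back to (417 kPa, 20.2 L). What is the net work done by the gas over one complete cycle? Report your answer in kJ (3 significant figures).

Leg (i): W = PᵢVᵢ ln(V_f/Vᵢ) = (8423) ln(65.7/20.2) = 9935 J.
Leg (ii): W = 0.
Leg (iii): W = PΔV = (417)(20.2 − 65.7) = -18974 J.
W_net = 9935 − 18974 = -9039 J.

W_net ≈ -9.04 kJ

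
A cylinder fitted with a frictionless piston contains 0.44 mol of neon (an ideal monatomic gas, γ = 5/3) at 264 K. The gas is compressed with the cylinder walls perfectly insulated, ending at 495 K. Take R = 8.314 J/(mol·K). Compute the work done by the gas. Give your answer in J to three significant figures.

W ≈ -1270 J

Adiabatic ⇒ Q = 0, so W_by = −ΔU = nCᵥ(T₁ − T₂).
Cᵥ = 3R/2 = 12.47 J/(mol·K).
W = (0.44)(12.47)(264 − 495) = -1268 J.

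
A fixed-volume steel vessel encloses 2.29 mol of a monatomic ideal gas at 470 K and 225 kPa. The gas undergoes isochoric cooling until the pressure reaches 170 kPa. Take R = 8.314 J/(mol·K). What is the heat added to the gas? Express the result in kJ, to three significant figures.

Q ≈ -3.28 kJ

Constant volume ⇒ W = 0, so Q = ΔU = nCᵥΔT with Cᵥ = 3R/2 = 12.47 J/(mol·K).
At constant V, T₂/T₁ = P₂/P₁ ⇒ ΔT = T₁(P₂/P₁ − 1) = 470·(170/225 − 1) = -114.9 K.
ΔU = (2.29)(12.47)(-114.9) = -3281 J.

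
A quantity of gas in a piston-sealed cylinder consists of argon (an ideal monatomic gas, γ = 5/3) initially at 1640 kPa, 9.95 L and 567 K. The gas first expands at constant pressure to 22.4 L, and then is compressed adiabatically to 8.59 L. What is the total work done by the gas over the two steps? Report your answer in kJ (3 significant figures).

W_total ≈ -28.9 kJ

Step 1 (isobaric): W = PΔV = (1640 kPa)(22.4 − 9.95 L) = 20418 J.
After step 1: P = 1640 kPa, V = 22.4 L, T = 1276 K.
Step 2 (adiabatic): W = (P₁V₁ − P₂V₂)/(γ−1) = (36736 − 69598)/0.667 = -49293 J.
W_total = 20418 − 49293 = -28875 J.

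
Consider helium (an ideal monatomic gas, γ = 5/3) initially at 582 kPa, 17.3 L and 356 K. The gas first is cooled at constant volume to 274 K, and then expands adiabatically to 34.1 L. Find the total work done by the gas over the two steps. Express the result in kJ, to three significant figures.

W_total ≈ 4.23 kJ

Step 1 (isochoric): W = 0 (constant volume).
After step 1: P = 447.9 kPa (V unchanged).
Step 2 (adiabatic): W = (P₁V₁ − P₂V₂)/(γ−1) = (7749 − 4929)/0.667 = 4230 J.
W_total = 0 + 4230 = 4230 J.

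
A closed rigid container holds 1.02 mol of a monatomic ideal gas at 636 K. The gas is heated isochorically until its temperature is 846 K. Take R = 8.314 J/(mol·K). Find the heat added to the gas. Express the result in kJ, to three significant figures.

Q ≈ 2.67 kJ

Constant volume ⇒ W = 0, so Q = ΔU = nCᵥΔT with Cᵥ = 3R/2 = 12.47 J/(mol·K).
ΔU = (1.02)(12.47)(846 − 636) = 2671 J.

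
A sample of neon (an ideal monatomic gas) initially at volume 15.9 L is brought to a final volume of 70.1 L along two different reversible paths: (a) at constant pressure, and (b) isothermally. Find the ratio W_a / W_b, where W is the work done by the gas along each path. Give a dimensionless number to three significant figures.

Path (a) isobaric: W = P₁(V₂ − V₁) → W_a/(P₁V₁) = 3.409.
Path (b) isothermal: W = P₁V₁ ln(V₂/V₁) → W_b/(P₁V₁) = 1.484.
W_a / W_b = 3.409 / 1.484 = 2.298.

W_a / W_b ≈ 2.30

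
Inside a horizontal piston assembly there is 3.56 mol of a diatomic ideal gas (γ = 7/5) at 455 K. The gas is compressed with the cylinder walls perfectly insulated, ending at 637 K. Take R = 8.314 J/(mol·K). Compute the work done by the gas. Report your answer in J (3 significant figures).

Adiabatic ⇒ Q = 0, so W_by = −ΔU = nCᵥ(T₁ − T₂).
Cᵥ = 5R/2 = 20.79 J/(mol·K).
W = (3.56)(20.79)(455 − 637) = -13467 J.

W ≈ -13500 J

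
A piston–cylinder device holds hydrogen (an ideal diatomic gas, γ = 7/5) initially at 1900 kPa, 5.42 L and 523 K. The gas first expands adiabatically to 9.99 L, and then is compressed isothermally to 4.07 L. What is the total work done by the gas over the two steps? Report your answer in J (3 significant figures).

W_total ≈ -1650 J

Step 1 (adiabatic): W = (P₁V₁ − P₂V₂)/(γ−1) = (10298 − 8064)/0.4 = 5586 J.
After step 1: P = 807.2 kPa, V = 9.99 L, T = 409.5 K.
Step 2 (isothermal): W = P₁V₁ ln(V₂/V₁) = (8064) ln(4.07/9.99) = -7241 J.
W_total = 5586 − 7241 = -1654 J.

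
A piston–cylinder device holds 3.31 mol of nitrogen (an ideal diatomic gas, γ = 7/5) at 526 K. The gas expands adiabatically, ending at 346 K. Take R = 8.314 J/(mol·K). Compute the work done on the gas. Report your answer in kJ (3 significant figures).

Adiabatic ⇒ Q = 0, so W_by = −ΔU = nCᵥ(T₁ − T₂).
Cᵥ = 5R/2 = 20.79 J/(mol·K).
W = (3.31)(20.79)(526 − 346) = 12384 J.
Work on gas = −W_by = -12384 J.

W ≈ -12.4 kJ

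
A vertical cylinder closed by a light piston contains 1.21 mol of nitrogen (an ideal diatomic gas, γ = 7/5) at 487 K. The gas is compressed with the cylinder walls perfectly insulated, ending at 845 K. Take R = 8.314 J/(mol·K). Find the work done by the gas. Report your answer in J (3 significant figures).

W ≈ -9000 J

Adiabatic ⇒ Q = 0, so W_by = −ΔU = nCᵥ(T₁ − T₂).
Cᵥ = 5R/2 = 20.79 J/(mol·K).
W = (1.21)(20.79)(487 − 845) = -9004 J.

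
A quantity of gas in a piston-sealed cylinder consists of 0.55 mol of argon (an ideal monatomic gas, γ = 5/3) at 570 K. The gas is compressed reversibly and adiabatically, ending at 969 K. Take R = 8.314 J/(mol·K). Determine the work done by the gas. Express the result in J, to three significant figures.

Adiabatic ⇒ Q = 0, so W_by = −ΔU = nCᵥ(T₁ − T₂).
Cᵥ = 3R/2 = 12.47 J/(mol·K).
W = (0.55)(12.47)(570 − 969) = -2737 J.

W ≈ -2740 J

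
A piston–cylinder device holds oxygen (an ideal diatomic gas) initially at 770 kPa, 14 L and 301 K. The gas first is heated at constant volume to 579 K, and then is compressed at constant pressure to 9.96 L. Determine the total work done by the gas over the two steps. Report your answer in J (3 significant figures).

Step 1 (isochoric): W = 0 (constant volume).
After step 1: P = 1481 kPa (V unchanged).
Step 2 (isobaric): W = PΔV = (1481 kPa)(9.96 − 14 L) = -5984 J.
W_total = 0 − 5984 = -5984 J.

W_total ≈ -5980 J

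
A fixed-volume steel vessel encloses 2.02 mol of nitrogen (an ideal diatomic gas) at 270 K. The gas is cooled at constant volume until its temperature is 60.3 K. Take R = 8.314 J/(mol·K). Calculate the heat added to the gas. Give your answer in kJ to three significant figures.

Constant volume ⇒ W = 0, so Q = ΔU = nCᵥΔT with Cᵥ = 5R/2 = 20.79 J/(mol·K).
ΔU = (2.02)(20.79)(60.3 − 270) = -8804 J.

Q ≈ -8.80 kJ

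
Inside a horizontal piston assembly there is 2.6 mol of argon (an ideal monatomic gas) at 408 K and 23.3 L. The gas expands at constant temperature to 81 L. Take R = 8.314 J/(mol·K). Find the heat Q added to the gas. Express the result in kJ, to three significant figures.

Q ≈ 11.0 kJ

Isothermal ⇒ ΔU = 0, so Q = W = nRT ln(V₂/V₁).
Q = (2.6)(8.314)(408) ln(81/23.3) = 8819 × 1.246 = 10989 J.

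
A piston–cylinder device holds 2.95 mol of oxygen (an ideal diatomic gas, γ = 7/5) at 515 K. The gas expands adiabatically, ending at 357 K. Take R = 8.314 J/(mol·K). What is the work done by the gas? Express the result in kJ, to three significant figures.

W ≈ 9.69 kJ

Adiabatic ⇒ Q = 0, so W_by = −ΔU = nCᵥ(T₁ − T₂).
Cᵥ = 5R/2 = 20.79 J/(mol·K).
W = (2.95)(20.79)(515 − 357) = 9688 J.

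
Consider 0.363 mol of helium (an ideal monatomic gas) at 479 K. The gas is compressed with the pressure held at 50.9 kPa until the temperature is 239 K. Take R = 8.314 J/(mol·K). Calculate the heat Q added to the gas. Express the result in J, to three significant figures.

Isobaric: W = nRΔT = (0.363)(8.314)(-240) = -724.3 J.
ΔU = nCᵥΔT with Cᵥ = 3R/2: ΔU = (0.363)(12.47)(-240) = -1086 J.
Q = ΔU + W = -1086 − 724.3 = -1811 J.

Q ≈ -1810 J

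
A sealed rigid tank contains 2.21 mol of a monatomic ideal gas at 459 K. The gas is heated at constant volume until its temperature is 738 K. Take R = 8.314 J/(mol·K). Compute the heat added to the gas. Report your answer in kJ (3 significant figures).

Q ≈ 7.69 kJ

Constant volume ⇒ W = 0, so Q = ΔU = nCᵥΔT with Cᵥ = 3R/2 = 12.47 J/(mol·K).
ΔU = (2.21)(12.47)(738 − 459) = 7689 J.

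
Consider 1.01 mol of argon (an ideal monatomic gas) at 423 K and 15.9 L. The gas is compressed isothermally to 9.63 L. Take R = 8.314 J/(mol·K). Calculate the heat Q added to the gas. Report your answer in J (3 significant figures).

Q ≈ -1780 J

Isothermal ⇒ ΔU = 0, so Q = W = nRT ln(V₂/V₁).
Q = (1.01)(8.314)(423) ln(9.63/15.9) = 3552 × -0.5014 = -1781 J.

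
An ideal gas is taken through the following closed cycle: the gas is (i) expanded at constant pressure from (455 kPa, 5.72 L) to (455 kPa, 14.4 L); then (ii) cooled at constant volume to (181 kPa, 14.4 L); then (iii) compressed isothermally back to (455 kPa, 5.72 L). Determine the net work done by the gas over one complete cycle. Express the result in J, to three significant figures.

W_net ≈ 1540 J

Leg (i): W = PΔV = (455)(14.4 − 5.72) = 3949 J.
Leg (ii): W = 0.
Leg (iii): W = PᵢVᵢ ln(V_f/Vᵢ) = (2606) ln(5.72/14.4) = -2406 J.
W_net = 3949 − 2406 = 1543 J.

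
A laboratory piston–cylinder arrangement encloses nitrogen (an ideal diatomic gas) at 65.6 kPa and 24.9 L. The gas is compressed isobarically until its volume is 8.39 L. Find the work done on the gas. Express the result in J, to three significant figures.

W ≈ 1080 J

Isobaric: W = P ΔV.
W = (65.6 kPa)(8.39 − 24.9 L) = (65.6)(-16.51) = -1083 J.
Work on gas = −W_by = 1083 J.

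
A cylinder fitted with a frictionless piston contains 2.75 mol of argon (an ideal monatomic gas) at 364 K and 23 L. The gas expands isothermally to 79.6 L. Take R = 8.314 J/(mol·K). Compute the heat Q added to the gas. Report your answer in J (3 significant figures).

Isothermal ⇒ ΔU = 0, so Q = W = nRT ln(V₂/V₁).
Q = (2.75)(8.314)(364) ln(79.6/23) = 8322 × 1.242 = 10332 J.

Q ≈ 10300 J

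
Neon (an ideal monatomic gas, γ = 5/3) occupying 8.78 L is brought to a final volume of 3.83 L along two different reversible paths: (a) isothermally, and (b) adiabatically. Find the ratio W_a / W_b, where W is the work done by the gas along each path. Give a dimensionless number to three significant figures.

W_a / W_b ≈ 0.749

Path (a) isothermal: W = P₁V₁ ln(V₂/V₁) → W_a/(P₁V₁) = -0.8296.
Path (b) adiabatic: W = P₁V₁(1 − (V₁/V₂)^(γ−1))/(γ−1) → W_b/(P₁V₁) = -1.108.
W_a / W_b = -0.8296 / -1.108 = 0.7488.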